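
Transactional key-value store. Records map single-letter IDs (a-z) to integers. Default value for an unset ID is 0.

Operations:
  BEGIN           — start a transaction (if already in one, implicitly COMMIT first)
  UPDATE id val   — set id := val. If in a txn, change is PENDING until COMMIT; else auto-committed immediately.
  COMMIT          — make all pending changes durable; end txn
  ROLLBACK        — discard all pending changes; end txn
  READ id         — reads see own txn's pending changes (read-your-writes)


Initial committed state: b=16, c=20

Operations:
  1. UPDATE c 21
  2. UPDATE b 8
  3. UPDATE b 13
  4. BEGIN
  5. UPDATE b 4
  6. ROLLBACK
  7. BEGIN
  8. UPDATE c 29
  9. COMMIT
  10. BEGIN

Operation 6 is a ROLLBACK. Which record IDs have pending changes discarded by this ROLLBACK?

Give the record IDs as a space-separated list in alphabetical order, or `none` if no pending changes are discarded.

Answer: b

Derivation:
Initial committed: {b=16, c=20}
Op 1: UPDATE c=21 (auto-commit; committed c=21)
Op 2: UPDATE b=8 (auto-commit; committed b=8)
Op 3: UPDATE b=13 (auto-commit; committed b=13)
Op 4: BEGIN: in_txn=True, pending={}
Op 5: UPDATE b=4 (pending; pending now {b=4})
Op 6: ROLLBACK: discarded pending ['b']; in_txn=False
Op 7: BEGIN: in_txn=True, pending={}
Op 8: UPDATE c=29 (pending; pending now {c=29})
Op 9: COMMIT: merged ['c'] into committed; committed now {b=13, c=29}
Op 10: BEGIN: in_txn=True, pending={}
ROLLBACK at op 6 discards: ['b']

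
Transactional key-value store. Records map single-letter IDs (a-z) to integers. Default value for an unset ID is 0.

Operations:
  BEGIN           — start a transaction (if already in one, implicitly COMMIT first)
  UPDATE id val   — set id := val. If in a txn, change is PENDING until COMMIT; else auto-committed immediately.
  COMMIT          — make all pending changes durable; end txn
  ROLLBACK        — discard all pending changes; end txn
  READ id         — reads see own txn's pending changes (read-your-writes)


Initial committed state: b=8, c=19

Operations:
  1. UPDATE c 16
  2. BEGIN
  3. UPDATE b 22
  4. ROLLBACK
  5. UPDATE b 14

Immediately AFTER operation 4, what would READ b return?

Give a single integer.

Answer: 8

Derivation:
Initial committed: {b=8, c=19}
Op 1: UPDATE c=16 (auto-commit; committed c=16)
Op 2: BEGIN: in_txn=True, pending={}
Op 3: UPDATE b=22 (pending; pending now {b=22})
Op 4: ROLLBACK: discarded pending ['b']; in_txn=False
After op 4: visible(b) = 8 (pending={}, committed={b=8, c=16})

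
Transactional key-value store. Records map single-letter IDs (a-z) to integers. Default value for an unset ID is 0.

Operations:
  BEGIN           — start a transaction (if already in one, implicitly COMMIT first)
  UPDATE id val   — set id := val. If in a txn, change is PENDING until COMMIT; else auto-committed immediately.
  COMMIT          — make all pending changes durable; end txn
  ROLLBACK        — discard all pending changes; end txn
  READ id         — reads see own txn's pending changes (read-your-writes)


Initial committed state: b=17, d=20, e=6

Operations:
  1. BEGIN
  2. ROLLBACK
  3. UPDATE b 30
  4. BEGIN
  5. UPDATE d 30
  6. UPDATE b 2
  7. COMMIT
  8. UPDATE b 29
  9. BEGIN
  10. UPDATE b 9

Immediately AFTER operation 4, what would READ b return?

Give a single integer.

Initial committed: {b=17, d=20, e=6}
Op 1: BEGIN: in_txn=True, pending={}
Op 2: ROLLBACK: discarded pending []; in_txn=False
Op 3: UPDATE b=30 (auto-commit; committed b=30)
Op 4: BEGIN: in_txn=True, pending={}
After op 4: visible(b) = 30 (pending={}, committed={b=30, d=20, e=6})

Answer: 30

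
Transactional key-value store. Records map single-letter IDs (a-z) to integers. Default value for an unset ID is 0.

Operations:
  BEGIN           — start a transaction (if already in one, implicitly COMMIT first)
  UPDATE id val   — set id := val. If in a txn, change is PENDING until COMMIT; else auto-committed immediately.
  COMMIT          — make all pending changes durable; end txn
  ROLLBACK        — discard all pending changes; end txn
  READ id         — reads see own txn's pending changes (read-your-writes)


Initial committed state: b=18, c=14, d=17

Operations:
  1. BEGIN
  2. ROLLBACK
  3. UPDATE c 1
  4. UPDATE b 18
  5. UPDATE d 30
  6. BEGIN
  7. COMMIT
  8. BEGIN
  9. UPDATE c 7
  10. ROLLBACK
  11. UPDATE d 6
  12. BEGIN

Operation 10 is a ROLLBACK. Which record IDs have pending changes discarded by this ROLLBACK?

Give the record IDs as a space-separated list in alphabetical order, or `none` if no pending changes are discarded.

Initial committed: {b=18, c=14, d=17}
Op 1: BEGIN: in_txn=True, pending={}
Op 2: ROLLBACK: discarded pending []; in_txn=False
Op 3: UPDATE c=1 (auto-commit; committed c=1)
Op 4: UPDATE b=18 (auto-commit; committed b=18)
Op 5: UPDATE d=30 (auto-commit; committed d=30)
Op 6: BEGIN: in_txn=True, pending={}
Op 7: COMMIT: merged [] into committed; committed now {b=18, c=1, d=30}
Op 8: BEGIN: in_txn=True, pending={}
Op 9: UPDATE c=7 (pending; pending now {c=7})
Op 10: ROLLBACK: discarded pending ['c']; in_txn=False
Op 11: UPDATE d=6 (auto-commit; committed d=6)
Op 12: BEGIN: in_txn=True, pending={}
ROLLBACK at op 10 discards: ['c']

Answer: c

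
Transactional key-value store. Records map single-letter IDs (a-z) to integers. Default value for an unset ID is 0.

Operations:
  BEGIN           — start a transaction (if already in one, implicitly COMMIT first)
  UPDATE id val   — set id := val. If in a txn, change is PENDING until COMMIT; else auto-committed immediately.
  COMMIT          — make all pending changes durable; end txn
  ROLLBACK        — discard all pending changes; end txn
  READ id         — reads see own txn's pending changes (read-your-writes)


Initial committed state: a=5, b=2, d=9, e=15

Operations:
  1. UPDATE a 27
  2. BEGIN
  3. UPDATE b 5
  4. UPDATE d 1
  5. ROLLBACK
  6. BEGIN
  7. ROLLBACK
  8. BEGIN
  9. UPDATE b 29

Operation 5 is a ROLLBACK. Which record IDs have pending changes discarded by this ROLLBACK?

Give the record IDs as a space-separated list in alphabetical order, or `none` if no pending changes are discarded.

Answer: b d

Derivation:
Initial committed: {a=5, b=2, d=9, e=15}
Op 1: UPDATE a=27 (auto-commit; committed a=27)
Op 2: BEGIN: in_txn=True, pending={}
Op 3: UPDATE b=5 (pending; pending now {b=5})
Op 4: UPDATE d=1 (pending; pending now {b=5, d=1})
Op 5: ROLLBACK: discarded pending ['b', 'd']; in_txn=False
Op 6: BEGIN: in_txn=True, pending={}
Op 7: ROLLBACK: discarded pending []; in_txn=False
Op 8: BEGIN: in_txn=True, pending={}
Op 9: UPDATE b=29 (pending; pending now {b=29})
ROLLBACK at op 5 discards: ['b', 'd']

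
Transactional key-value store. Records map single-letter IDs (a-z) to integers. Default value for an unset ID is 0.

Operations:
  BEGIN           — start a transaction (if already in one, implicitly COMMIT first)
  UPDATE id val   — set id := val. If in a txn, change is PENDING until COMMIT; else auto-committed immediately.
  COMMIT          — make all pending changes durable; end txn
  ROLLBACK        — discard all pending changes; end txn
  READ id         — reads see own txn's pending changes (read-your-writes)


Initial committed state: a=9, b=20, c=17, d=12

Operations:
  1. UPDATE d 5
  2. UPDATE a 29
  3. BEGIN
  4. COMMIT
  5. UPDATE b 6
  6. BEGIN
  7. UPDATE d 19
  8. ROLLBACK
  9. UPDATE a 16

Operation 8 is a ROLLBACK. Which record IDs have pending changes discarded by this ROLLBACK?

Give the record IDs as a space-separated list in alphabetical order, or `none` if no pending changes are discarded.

Answer: d

Derivation:
Initial committed: {a=9, b=20, c=17, d=12}
Op 1: UPDATE d=5 (auto-commit; committed d=5)
Op 2: UPDATE a=29 (auto-commit; committed a=29)
Op 3: BEGIN: in_txn=True, pending={}
Op 4: COMMIT: merged [] into committed; committed now {a=29, b=20, c=17, d=5}
Op 5: UPDATE b=6 (auto-commit; committed b=6)
Op 6: BEGIN: in_txn=True, pending={}
Op 7: UPDATE d=19 (pending; pending now {d=19})
Op 8: ROLLBACK: discarded pending ['d']; in_txn=False
Op 9: UPDATE a=16 (auto-commit; committed a=16)
ROLLBACK at op 8 discards: ['d']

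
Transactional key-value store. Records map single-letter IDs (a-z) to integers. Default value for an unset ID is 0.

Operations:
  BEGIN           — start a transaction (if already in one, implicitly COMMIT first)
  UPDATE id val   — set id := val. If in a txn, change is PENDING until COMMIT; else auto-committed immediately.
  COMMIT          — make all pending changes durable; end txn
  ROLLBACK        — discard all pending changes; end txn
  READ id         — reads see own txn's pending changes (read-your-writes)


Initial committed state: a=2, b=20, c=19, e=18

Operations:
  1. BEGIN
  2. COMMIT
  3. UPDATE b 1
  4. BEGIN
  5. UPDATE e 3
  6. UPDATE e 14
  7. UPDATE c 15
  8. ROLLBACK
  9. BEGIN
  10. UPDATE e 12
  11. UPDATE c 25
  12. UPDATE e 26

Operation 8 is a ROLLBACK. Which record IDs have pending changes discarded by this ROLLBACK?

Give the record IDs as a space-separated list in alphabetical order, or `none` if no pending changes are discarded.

Initial committed: {a=2, b=20, c=19, e=18}
Op 1: BEGIN: in_txn=True, pending={}
Op 2: COMMIT: merged [] into committed; committed now {a=2, b=20, c=19, e=18}
Op 3: UPDATE b=1 (auto-commit; committed b=1)
Op 4: BEGIN: in_txn=True, pending={}
Op 5: UPDATE e=3 (pending; pending now {e=3})
Op 6: UPDATE e=14 (pending; pending now {e=14})
Op 7: UPDATE c=15 (pending; pending now {c=15, e=14})
Op 8: ROLLBACK: discarded pending ['c', 'e']; in_txn=False
Op 9: BEGIN: in_txn=True, pending={}
Op 10: UPDATE e=12 (pending; pending now {e=12})
Op 11: UPDATE c=25 (pending; pending now {c=25, e=12})
Op 12: UPDATE e=26 (pending; pending now {c=25, e=26})
ROLLBACK at op 8 discards: ['c', 'e']

Answer: c e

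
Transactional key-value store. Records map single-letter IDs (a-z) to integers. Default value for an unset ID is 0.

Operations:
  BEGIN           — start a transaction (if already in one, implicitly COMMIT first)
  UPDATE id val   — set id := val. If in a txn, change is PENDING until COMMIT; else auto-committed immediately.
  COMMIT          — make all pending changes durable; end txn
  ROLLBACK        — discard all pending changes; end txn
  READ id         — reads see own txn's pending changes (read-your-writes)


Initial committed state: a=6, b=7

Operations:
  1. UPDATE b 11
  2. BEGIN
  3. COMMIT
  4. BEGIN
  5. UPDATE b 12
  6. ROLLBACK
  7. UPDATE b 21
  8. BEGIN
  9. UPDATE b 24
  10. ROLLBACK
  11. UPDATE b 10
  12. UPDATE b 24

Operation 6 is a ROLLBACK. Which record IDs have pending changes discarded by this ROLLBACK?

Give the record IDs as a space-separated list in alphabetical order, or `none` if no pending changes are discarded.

Answer: b

Derivation:
Initial committed: {a=6, b=7}
Op 1: UPDATE b=11 (auto-commit; committed b=11)
Op 2: BEGIN: in_txn=True, pending={}
Op 3: COMMIT: merged [] into committed; committed now {a=6, b=11}
Op 4: BEGIN: in_txn=True, pending={}
Op 5: UPDATE b=12 (pending; pending now {b=12})
Op 6: ROLLBACK: discarded pending ['b']; in_txn=False
Op 7: UPDATE b=21 (auto-commit; committed b=21)
Op 8: BEGIN: in_txn=True, pending={}
Op 9: UPDATE b=24 (pending; pending now {b=24})
Op 10: ROLLBACK: discarded pending ['b']; in_txn=False
Op 11: UPDATE b=10 (auto-commit; committed b=10)
Op 12: UPDATE b=24 (auto-commit; committed b=24)
ROLLBACK at op 6 discards: ['b']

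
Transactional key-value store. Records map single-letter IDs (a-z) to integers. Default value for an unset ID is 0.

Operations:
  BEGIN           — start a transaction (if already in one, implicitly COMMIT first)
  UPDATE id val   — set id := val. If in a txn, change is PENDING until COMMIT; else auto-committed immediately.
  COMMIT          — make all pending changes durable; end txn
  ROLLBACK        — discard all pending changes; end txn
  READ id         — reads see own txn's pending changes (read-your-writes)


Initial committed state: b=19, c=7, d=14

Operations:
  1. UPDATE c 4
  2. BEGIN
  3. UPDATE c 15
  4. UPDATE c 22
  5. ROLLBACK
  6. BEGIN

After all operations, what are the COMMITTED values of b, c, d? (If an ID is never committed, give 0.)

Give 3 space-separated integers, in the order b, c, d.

Answer: 19 4 14

Derivation:
Initial committed: {b=19, c=7, d=14}
Op 1: UPDATE c=4 (auto-commit; committed c=4)
Op 2: BEGIN: in_txn=True, pending={}
Op 3: UPDATE c=15 (pending; pending now {c=15})
Op 4: UPDATE c=22 (pending; pending now {c=22})
Op 5: ROLLBACK: discarded pending ['c']; in_txn=False
Op 6: BEGIN: in_txn=True, pending={}
Final committed: {b=19, c=4, d=14}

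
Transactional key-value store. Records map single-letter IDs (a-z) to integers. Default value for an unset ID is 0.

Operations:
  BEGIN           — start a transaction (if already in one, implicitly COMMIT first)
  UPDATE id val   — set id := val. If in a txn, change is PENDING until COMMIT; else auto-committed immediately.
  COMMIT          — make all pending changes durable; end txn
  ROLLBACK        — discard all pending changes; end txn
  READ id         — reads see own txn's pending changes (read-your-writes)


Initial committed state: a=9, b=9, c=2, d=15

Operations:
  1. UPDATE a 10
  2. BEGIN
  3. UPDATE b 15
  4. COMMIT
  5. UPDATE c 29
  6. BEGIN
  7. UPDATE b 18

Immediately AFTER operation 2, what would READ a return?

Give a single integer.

Initial committed: {a=9, b=9, c=2, d=15}
Op 1: UPDATE a=10 (auto-commit; committed a=10)
Op 2: BEGIN: in_txn=True, pending={}
After op 2: visible(a) = 10 (pending={}, committed={a=10, b=9, c=2, d=15})

Answer: 10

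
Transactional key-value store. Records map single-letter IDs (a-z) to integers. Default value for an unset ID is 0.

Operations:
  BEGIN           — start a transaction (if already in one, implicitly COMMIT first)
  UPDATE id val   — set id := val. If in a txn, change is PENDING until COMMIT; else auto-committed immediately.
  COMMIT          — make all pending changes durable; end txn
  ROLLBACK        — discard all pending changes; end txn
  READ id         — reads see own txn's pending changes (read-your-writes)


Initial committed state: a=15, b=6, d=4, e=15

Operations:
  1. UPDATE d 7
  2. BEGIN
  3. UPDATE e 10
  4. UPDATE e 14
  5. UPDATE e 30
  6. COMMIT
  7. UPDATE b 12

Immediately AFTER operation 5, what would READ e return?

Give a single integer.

Answer: 30

Derivation:
Initial committed: {a=15, b=6, d=4, e=15}
Op 1: UPDATE d=7 (auto-commit; committed d=7)
Op 2: BEGIN: in_txn=True, pending={}
Op 3: UPDATE e=10 (pending; pending now {e=10})
Op 4: UPDATE e=14 (pending; pending now {e=14})
Op 5: UPDATE e=30 (pending; pending now {e=30})
After op 5: visible(e) = 30 (pending={e=30}, committed={a=15, b=6, d=7, e=15})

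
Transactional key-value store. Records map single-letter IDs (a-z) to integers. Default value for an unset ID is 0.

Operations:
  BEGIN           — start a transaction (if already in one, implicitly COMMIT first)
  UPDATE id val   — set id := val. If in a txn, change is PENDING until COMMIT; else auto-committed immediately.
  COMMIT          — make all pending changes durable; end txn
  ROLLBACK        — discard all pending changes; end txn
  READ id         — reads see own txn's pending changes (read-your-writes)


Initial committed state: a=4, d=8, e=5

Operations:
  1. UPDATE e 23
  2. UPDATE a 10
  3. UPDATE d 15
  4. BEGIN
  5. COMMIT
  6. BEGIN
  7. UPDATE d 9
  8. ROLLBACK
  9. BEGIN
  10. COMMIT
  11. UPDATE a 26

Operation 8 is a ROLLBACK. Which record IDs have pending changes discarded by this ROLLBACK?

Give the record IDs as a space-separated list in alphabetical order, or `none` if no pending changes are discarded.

Initial committed: {a=4, d=8, e=5}
Op 1: UPDATE e=23 (auto-commit; committed e=23)
Op 2: UPDATE a=10 (auto-commit; committed a=10)
Op 3: UPDATE d=15 (auto-commit; committed d=15)
Op 4: BEGIN: in_txn=True, pending={}
Op 5: COMMIT: merged [] into committed; committed now {a=10, d=15, e=23}
Op 6: BEGIN: in_txn=True, pending={}
Op 7: UPDATE d=9 (pending; pending now {d=9})
Op 8: ROLLBACK: discarded pending ['d']; in_txn=False
Op 9: BEGIN: in_txn=True, pending={}
Op 10: COMMIT: merged [] into committed; committed now {a=10, d=15, e=23}
Op 11: UPDATE a=26 (auto-commit; committed a=26)
ROLLBACK at op 8 discards: ['d']

Answer: d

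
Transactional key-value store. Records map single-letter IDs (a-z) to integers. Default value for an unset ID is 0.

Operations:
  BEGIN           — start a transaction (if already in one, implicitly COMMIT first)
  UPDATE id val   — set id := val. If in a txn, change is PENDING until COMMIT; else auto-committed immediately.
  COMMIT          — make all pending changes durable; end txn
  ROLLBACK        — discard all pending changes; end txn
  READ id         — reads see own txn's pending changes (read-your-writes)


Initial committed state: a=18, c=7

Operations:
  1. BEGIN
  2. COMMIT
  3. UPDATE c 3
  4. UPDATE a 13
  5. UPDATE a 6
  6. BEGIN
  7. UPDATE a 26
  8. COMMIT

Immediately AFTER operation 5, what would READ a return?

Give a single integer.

Initial committed: {a=18, c=7}
Op 1: BEGIN: in_txn=True, pending={}
Op 2: COMMIT: merged [] into committed; committed now {a=18, c=7}
Op 3: UPDATE c=3 (auto-commit; committed c=3)
Op 4: UPDATE a=13 (auto-commit; committed a=13)
Op 5: UPDATE a=6 (auto-commit; committed a=6)
After op 5: visible(a) = 6 (pending={}, committed={a=6, c=3})

Answer: 6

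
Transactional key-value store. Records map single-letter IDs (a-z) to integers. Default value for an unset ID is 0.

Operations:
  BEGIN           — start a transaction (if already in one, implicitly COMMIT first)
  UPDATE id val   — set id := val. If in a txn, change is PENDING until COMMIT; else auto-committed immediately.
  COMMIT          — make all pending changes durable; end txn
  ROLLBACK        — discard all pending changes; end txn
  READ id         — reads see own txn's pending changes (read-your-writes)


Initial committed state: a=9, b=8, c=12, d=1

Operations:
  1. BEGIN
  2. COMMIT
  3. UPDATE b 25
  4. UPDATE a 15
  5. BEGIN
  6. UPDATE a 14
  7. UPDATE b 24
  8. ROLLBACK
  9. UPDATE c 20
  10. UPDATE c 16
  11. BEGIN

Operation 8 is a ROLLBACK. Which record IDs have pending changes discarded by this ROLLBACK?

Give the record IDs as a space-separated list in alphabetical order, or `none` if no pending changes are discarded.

Initial committed: {a=9, b=8, c=12, d=1}
Op 1: BEGIN: in_txn=True, pending={}
Op 2: COMMIT: merged [] into committed; committed now {a=9, b=8, c=12, d=1}
Op 3: UPDATE b=25 (auto-commit; committed b=25)
Op 4: UPDATE a=15 (auto-commit; committed a=15)
Op 5: BEGIN: in_txn=True, pending={}
Op 6: UPDATE a=14 (pending; pending now {a=14})
Op 7: UPDATE b=24 (pending; pending now {a=14, b=24})
Op 8: ROLLBACK: discarded pending ['a', 'b']; in_txn=False
Op 9: UPDATE c=20 (auto-commit; committed c=20)
Op 10: UPDATE c=16 (auto-commit; committed c=16)
Op 11: BEGIN: in_txn=True, pending={}
ROLLBACK at op 8 discards: ['a', 'b']

Answer: a b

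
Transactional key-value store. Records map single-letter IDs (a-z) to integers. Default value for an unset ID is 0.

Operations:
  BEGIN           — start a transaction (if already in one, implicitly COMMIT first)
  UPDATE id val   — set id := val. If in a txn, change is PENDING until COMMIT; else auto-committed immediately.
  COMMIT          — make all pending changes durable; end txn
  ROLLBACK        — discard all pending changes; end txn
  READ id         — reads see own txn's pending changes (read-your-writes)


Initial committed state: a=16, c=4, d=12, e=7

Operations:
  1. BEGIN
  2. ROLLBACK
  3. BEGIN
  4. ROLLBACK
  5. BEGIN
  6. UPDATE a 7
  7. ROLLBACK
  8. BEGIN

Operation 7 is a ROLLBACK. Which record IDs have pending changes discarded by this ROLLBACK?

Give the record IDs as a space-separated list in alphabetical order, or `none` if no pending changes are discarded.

Initial committed: {a=16, c=4, d=12, e=7}
Op 1: BEGIN: in_txn=True, pending={}
Op 2: ROLLBACK: discarded pending []; in_txn=False
Op 3: BEGIN: in_txn=True, pending={}
Op 4: ROLLBACK: discarded pending []; in_txn=False
Op 5: BEGIN: in_txn=True, pending={}
Op 6: UPDATE a=7 (pending; pending now {a=7})
Op 7: ROLLBACK: discarded pending ['a']; in_txn=False
Op 8: BEGIN: in_txn=True, pending={}
ROLLBACK at op 7 discards: ['a']

Answer: a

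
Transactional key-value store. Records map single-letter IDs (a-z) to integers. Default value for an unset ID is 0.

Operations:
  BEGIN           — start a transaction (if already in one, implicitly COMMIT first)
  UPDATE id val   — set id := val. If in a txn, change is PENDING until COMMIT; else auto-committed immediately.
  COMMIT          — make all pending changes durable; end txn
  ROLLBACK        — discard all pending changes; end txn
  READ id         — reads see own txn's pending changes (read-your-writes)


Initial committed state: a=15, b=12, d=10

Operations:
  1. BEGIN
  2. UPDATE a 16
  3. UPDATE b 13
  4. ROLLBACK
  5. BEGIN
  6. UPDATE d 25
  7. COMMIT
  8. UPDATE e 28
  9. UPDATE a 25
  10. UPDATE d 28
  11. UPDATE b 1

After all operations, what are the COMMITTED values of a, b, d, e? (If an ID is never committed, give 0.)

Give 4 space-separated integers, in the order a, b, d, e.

Initial committed: {a=15, b=12, d=10}
Op 1: BEGIN: in_txn=True, pending={}
Op 2: UPDATE a=16 (pending; pending now {a=16})
Op 3: UPDATE b=13 (pending; pending now {a=16, b=13})
Op 4: ROLLBACK: discarded pending ['a', 'b']; in_txn=False
Op 5: BEGIN: in_txn=True, pending={}
Op 6: UPDATE d=25 (pending; pending now {d=25})
Op 7: COMMIT: merged ['d'] into committed; committed now {a=15, b=12, d=25}
Op 8: UPDATE e=28 (auto-commit; committed e=28)
Op 9: UPDATE a=25 (auto-commit; committed a=25)
Op 10: UPDATE d=28 (auto-commit; committed d=28)
Op 11: UPDATE b=1 (auto-commit; committed b=1)
Final committed: {a=25, b=1, d=28, e=28}

Answer: 25 1 28 28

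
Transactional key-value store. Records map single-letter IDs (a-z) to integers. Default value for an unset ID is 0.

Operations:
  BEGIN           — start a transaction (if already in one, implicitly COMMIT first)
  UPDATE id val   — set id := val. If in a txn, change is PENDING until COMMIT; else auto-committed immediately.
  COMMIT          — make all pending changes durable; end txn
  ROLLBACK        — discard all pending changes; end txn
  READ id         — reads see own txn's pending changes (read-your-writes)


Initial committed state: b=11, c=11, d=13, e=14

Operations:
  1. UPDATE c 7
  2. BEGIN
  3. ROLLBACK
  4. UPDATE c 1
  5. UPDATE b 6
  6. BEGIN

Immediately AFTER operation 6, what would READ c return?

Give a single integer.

Initial committed: {b=11, c=11, d=13, e=14}
Op 1: UPDATE c=7 (auto-commit; committed c=7)
Op 2: BEGIN: in_txn=True, pending={}
Op 3: ROLLBACK: discarded pending []; in_txn=False
Op 4: UPDATE c=1 (auto-commit; committed c=1)
Op 5: UPDATE b=6 (auto-commit; committed b=6)
Op 6: BEGIN: in_txn=True, pending={}
After op 6: visible(c) = 1 (pending={}, committed={b=6, c=1, d=13, e=14})

Answer: 1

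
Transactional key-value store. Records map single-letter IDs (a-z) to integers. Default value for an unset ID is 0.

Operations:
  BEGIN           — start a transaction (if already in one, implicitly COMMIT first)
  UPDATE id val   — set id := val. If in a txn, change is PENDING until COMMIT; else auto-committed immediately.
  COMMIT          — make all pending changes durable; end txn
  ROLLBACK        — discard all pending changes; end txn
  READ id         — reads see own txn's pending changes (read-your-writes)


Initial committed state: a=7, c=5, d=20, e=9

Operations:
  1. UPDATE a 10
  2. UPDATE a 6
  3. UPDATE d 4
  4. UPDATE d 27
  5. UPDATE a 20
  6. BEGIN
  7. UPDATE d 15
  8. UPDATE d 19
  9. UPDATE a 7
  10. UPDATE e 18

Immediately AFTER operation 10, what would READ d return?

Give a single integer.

Initial committed: {a=7, c=5, d=20, e=9}
Op 1: UPDATE a=10 (auto-commit; committed a=10)
Op 2: UPDATE a=6 (auto-commit; committed a=6)
Op 3: UPDATE d=4 (auto-commit; committed d=4)
Op 4: UPDATE d=27 (auto-commit; committed d=27)
Op 5: UPDATE a=20 (auto-commit; committed a=20)
Op 6: BEGIN: in_txn=True, pending={}
Op 7: UPDATE d=15 (pending; pending now {d=15})
Op 8: UPDATE d=19 (pending; pending now {d=19})
Op 9: UPDATE a=7 (pending; pending now {a=7, d=19})
Op 10: UPDATE e=18 (pending; pending now {a=7, d=19, e=18})
After op 10: visible(d) = 19 (pending={a=7, d=19, e=18}, committed={a=20, c=5, d=27, e=9})

Answer: 19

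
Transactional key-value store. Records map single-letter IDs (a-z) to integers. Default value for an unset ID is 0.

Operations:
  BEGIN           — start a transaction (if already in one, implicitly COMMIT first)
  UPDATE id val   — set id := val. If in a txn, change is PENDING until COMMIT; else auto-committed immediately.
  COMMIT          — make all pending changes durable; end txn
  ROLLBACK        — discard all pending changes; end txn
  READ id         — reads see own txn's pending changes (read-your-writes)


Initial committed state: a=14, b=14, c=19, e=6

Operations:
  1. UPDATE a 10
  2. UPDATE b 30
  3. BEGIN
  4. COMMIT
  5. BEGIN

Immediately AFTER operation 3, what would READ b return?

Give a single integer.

Answer: 30

Derivation:
Initial committed: {a=14, b=14, c=19, e=6}
Op 1: UPDATE a=10 (auto-commit; committed a=10)
Op 2: UPDATE b=30 (auto-commit; committed b=30)
Op 3: BEGIN: in_txn=True, pending={}
After op 3: visible(b) = 30 (pending={}, committed={a=10, b=30, c=19, e=6})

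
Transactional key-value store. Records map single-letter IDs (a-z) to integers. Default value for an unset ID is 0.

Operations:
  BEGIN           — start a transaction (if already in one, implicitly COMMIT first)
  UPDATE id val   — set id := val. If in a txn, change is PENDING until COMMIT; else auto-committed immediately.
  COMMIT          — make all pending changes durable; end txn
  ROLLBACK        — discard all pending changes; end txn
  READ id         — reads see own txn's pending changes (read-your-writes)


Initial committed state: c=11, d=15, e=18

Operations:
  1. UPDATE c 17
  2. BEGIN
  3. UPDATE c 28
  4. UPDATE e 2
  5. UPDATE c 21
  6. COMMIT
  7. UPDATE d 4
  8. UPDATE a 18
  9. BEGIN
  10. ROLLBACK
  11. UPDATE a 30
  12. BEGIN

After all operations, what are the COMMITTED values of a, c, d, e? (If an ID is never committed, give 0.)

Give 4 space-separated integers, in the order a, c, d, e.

Initial committed: {c=11, d=15, e=18}
Op 1: UPDATE c=17 (auto-commit; committed c=17)
Op 2: BEGIN: in_txn=True, pending={}
Op 3: UPDATE c=28 (pending; pending now {c=28})
Op 4: UPDATE e=2 (pending; pending now {c=28, e=2})
Op 5: UPDATE c=21 (pending; pending now {c=21, e=2})
Op 6: COMMIT: merged ['c', 'e'] into committed; committed now {c=21, d=15, e=2}
Op 7: UPDATE d=4 (auto-commit; committed d=4)
Op 8: UPDATE a=18 (auto-commit; committed a=18)
Op 9: BEGIN: in_txn=True, pending={}
Op 10: ROLLBACK: discarded pending []; in_txn=False
Op 11: UPDATE a=30 (auto-commit; committed a=30)
Op 12: BEGIN: in_txn=True, pending={}
Final committed: {a=30, c=21, d=4, e=2}

Answer: 30 21 4 2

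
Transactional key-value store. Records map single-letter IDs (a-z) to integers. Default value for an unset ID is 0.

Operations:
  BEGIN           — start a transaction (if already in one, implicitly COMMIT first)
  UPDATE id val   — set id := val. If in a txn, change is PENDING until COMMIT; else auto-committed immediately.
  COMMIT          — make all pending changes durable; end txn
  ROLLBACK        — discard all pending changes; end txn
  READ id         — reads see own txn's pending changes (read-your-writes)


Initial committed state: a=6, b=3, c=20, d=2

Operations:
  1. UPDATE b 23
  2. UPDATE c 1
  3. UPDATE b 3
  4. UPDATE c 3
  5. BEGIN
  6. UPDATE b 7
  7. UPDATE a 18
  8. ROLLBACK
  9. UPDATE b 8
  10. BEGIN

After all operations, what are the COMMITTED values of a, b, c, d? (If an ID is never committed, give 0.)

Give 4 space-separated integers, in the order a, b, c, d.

Initial committed: {a=6, b=3, c=20, d=2}
Op 1: UPDATE b=23 (auto-commit; committed b=23)
Op 2: UPDATE c=1 (auto-commit; committed c=1)
Op 3: UPDATE b=3 (auto-commit; committed b=3)
Op 4: UPDATE c=3 (auto-commit; committed c=3)
Op 5: BEGIN: in_txn=True, pending={}
Op 6: UPDATE b=7 (pending; pending now {b=7})
Op 7: UPDATE a=18 (pending; pending now {a=18, b=7})
Op 8: ROLLBACK: discarded pending ['a', 'b']; in_txn=False
Op 9: UPDATE b=8 (auto-commit; committed b=8)
Op 10: BEGIN: in_txn=True, pending={}
Final committed: {a=6, b=8, c=3, d=2}

Answer: 6 8 3 2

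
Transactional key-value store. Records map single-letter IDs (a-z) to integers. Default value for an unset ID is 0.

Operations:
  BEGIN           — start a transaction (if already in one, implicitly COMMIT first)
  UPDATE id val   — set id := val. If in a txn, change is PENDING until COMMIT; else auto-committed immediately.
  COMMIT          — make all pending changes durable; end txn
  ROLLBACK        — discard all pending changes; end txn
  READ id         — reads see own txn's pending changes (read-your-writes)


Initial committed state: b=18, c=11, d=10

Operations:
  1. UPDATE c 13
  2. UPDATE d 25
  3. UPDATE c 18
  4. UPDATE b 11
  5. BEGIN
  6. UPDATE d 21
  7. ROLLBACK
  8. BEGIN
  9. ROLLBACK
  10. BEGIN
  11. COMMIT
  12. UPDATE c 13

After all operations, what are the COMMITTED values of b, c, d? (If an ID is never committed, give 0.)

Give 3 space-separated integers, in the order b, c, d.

Answer: 11 13 25

Derivation:
Initial committed: {b=18, c=11, d=10}
Op 1: UPDATE c=13 (auto-commit; committed c=13)
Op 2: UPDATE d=25 (auto-commit; committed d=25)
Op 3: UPDATE c=18 (auto-commit; committed c=18)
Op 4: UPDATE b=11 (auto-commit; committed b=11)
Op 5: BEGIN: in_txn=True, pending={}
Op 6: UPDATE d=21 (pending; pending now {d=21})
Op 7: ROLLBACK: discarded pending ['d']; in_txn=False
Op 8: BEGIN: in_txn=True, pending={}
Op 9: ROLLBACK: discarded pending []; in_txn=False
Op 10: BEGIN: in_txn=True, pending={}
Op 11: COMMIT: merged [] into committed; committed now {b=11, c=18, d=25}
Op 12: UPDATE c=13 (auto-commit; committed c=13)
Final committed: {b=11, c=13, d=25}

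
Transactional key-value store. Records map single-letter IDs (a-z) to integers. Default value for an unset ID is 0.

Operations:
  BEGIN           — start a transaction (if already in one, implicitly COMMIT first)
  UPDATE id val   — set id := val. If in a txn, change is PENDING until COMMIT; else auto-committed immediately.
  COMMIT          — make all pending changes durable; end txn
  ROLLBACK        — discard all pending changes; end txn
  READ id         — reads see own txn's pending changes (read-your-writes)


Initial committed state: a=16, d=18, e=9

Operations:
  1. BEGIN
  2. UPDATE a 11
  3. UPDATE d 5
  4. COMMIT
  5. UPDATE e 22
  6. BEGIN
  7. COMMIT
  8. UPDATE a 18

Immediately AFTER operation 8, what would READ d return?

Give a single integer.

Initial committed: {a=16, d=18, e=9}
Op 1: BEGIN: in_txn=True, pending={}
Op 2: UPDATE a=11 (pending; pending now {a=11})
Op 3: UPDATE d=5 (pending; pending now {a=11, d=5})
Op 4: COMMIT: merged ['a', 'd'] into committed; committed now {a=11, d=5, e=9}
Op 5: UPDATE e=22 (auto-commit; committed e=22)
Op 6: BEGIN: in_txn=True, pending={}
Op 7: COMMIT: merged [] into committed; committed now {a=11, d=5, e=22}
Op 8: UPDATE a=18 (auto-commit; committed a=18)
After op 8: visible(d) = 5 (pending={}, committed={a=18, d=5, e=22})

Answer: 5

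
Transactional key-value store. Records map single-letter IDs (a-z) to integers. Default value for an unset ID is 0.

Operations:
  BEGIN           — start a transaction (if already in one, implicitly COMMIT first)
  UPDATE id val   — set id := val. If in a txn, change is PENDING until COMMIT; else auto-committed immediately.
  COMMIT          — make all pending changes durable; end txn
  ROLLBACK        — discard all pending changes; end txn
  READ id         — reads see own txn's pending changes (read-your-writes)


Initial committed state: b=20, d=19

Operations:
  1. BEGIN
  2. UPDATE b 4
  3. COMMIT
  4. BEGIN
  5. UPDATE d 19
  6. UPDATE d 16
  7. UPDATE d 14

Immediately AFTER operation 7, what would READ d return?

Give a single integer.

Answer: 14

Derivation:
Initial committed: {b=20, d=19}
Op 1: BEGIN: in_txn=True, pending={}
Op 2: UPDATE b=4 (pending; pending now {b=4})
Op 3: COMMIT: merged ['b'] into committed; committed now {b=4, d=19}
Op 4: BEGIN: in_txn=True, pending={}
Op 5: UPDATE d=19 (pending; pending now {d=19})
Op 6: UPDATE d=16 (pending; pending now {d=16})
Op 7: UPDATE d=14 (pending; pending now {d=14})
After op 7: visible(d) = 14 (pending={d=14}, committed={b=4, d=19})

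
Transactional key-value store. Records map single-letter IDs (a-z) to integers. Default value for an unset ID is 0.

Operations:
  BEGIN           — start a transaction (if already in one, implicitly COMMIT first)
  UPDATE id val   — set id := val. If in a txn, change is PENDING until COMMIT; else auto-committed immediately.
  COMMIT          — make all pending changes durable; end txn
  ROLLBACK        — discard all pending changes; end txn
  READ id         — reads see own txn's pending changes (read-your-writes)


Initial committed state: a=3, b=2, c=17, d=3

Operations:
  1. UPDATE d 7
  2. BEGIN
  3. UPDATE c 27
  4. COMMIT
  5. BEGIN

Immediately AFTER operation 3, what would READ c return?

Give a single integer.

Answer: 27

Derivation:
Initial committed: {a=3, b=2, c=17, d=3}
Op 1: UPDATE d=7 (auto-commit; committed d=7)
Op 2: BEGIN: in_txn=True, pending={}
Op 3: UPDATE c=27 (pending; pending now {c=27})
After op 3: visible(c) = 27 (pending={c=27}, committed={a=3, b=2, c=17, d=7})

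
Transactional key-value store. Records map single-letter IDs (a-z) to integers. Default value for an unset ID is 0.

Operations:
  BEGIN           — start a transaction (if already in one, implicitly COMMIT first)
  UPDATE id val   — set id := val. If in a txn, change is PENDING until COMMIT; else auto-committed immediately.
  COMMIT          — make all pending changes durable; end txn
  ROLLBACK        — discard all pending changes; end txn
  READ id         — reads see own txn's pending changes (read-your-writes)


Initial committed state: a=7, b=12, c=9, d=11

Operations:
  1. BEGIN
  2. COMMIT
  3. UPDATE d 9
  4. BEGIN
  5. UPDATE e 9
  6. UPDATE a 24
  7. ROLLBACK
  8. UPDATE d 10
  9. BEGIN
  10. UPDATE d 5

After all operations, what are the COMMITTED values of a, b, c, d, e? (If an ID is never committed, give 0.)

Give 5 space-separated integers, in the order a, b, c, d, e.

Answer: 7 12 9 10 0

Derivation:
Initial committed: {a=7, b=12, c=9, d=11}
Op 1: BEGIN: in_txn=True, pending={}
Op 2: COMMIT: merged [] into committed; committed now {a=7, b=12, c=9, d=11}
Op 3: UPDATE d=9 (auto-commit; committed d=9)
Op 4: BEGIN: in_txn=True, pending={}
Op 5: UPDATE e=9 (pending; pending now {e=9})
Op 6: UPDATE a=24 (pending; pending now {a=24, e=9})
Op 7: ROLLBACK: discarded pending ['a', 'e']; in_txn=False
Op 8: UPDATE d=10 (auto-commit; committed d=10)
Op 9: BEGIN: in_txn=True, pending={}
Op 10: UPDATE d=5 (pending; pending now {d=5})
Final committed: {a=7, b=12, c=9, d=10}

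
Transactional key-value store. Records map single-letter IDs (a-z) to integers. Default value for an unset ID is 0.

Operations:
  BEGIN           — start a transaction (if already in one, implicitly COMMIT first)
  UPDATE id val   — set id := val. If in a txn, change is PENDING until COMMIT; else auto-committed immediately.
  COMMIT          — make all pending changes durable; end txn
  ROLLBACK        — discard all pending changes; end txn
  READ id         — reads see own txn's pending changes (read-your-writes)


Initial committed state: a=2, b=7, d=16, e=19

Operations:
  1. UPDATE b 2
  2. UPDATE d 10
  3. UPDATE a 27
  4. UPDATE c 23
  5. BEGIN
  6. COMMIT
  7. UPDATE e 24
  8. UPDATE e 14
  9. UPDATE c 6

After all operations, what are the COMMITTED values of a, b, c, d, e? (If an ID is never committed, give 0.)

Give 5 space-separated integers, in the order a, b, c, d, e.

Initial committed: {a=2, b=7, d=16, e=19}
Op 1: UPDATE b=2 (auto-commit; committed b=2)
Op 2: UPDATE d=10 (auto-commit; committed d=10)
Op 3: UPDATE a=27 (auto-commit; committed a=27)
Op 4: UPDATE c=23 (auto-commit; committed c=23)
Op 5: BEGIN: in_txn=True, pending={}
Op 6: COMMIT: merged [] into committed; committed now {a=27, b=2, c=23, d=10, e=19}
Op 7: UPDATE e=24 (auto-commit; committed e=24)
Op 8: UPDATE e=14 (auto-commit; committed e=14)
Op 9: UPDATE c=6 (auto-commit; committed c=6)
Final committed: {a=27, b=2, c=6, d=10, e=14}

Answer: 27 2 6 10 14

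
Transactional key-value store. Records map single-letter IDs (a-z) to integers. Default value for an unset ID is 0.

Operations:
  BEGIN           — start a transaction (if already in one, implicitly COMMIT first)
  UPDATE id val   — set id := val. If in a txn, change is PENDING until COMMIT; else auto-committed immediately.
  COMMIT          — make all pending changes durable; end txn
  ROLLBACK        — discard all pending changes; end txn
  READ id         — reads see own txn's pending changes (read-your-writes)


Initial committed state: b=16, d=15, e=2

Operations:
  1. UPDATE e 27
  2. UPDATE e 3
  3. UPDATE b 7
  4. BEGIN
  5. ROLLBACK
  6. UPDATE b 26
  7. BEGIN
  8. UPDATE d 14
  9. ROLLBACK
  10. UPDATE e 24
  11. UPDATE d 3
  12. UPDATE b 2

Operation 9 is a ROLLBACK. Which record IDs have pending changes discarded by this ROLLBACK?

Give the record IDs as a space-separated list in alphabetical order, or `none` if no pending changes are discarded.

Initial committed: {b=16, d=15, e=2}
Op 1: UPDATE e=27 (auto-commit; committed e=27)
Op 2: UPDATE e=3 (auto-commit; committed e=3)
Op 3: UPDATE b=7 (auto-commit; committed b=7)
Op 4: BEGIN: in_txn=True, pending={}
Op 5: ROLLBACK: discarded pending []; in_txn=False
Op 6: UPDATE b=26 (auto-commit; committed b=26)
Op 7: BEGIN: in_txn=True, pending={}
Op 8: UPDATE d=14 (pending; pending now {d=14})
Op 9: ROLLBACK: discarded pending ['d']; in_txn=False
Op 10: UPDATE e=24 (auto-commit; committed e=24)
Op 11: UPDATE d=3 (auto-commit; committed d=3)
Op 12: UPDATE b=2 (auto-commit; committed b=2)
ROLLBACK at op 9 discards: ['d']

Answer: d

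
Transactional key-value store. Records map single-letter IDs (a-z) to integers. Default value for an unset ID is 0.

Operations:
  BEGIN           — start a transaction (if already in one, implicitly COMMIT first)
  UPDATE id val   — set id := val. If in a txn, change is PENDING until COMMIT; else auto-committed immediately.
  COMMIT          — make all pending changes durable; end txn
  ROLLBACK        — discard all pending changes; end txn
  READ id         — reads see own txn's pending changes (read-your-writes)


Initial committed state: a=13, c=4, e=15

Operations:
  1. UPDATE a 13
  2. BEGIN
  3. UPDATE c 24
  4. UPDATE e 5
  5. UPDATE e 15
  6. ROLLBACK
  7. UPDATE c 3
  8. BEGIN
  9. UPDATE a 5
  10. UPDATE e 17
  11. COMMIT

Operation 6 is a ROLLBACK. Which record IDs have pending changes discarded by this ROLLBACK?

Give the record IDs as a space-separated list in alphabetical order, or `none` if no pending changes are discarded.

Answer: c e

Derivation:
Initial committed: {a=13, c=4, e=15}
Op 1: UPDATE a=13 (auto-commit; committed a=13)
Op 2: BEGIN: in_txn=True, pending={}
Op 3: UPDATE c=24 (pending; pending now {c=24})
Op 4: UPDATE e=5 (pending; pending now {c=24, e=5})
Op 5: UPDATE e=15 (pending; pending now {c=24, e=15})
Op 6: ROLLBACK: discarded pending ['c', 'e']; in_txn=False
Op 7: UPDATE c=3 (auto-commit; committed c=3)
Op 8: BEGIN: in_txn=True, pending={}
Op 9: UPDATE a=5 (pending; pending now {a=5})
Op 10: UPDATE e=17 (pending; pending now {a=5, e=17})
Op 11: COMMIT: merged ['a', 'e'] into committed; committed now {a=5, c=3, e=17}
ROLLBACK at op 6 discards: ['c', 'e']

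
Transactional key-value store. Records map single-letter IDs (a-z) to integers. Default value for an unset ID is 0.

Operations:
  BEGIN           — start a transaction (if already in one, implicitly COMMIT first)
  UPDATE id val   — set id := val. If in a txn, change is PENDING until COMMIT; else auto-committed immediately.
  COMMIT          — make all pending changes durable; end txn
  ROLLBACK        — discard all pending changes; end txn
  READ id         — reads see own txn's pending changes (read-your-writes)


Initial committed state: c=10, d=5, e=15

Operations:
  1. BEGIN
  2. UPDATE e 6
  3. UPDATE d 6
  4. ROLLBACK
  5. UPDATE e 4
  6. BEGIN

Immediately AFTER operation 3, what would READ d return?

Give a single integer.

Answer: 6

Derivation:
Initial committed: {c=10, d=5, e=15}
Op 1: BEGIN: in_txn=True, pending={}
Op 2: UPDATE e=6 (pending; pending now {e=6})
Op 3: UPDATE d=6 (pending; pending now {d=6, e=6})
After op 3: visible(d) = 6 (pending={d=6, e=6}, committed={c=10, d=5, e=15})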